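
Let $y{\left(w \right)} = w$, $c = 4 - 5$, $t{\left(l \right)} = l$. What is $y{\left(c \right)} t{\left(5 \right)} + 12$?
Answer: $7$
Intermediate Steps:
$c = -1$ ($c = 4 - 5 = -1$)
$y{\left(c \right)} t{\left(5 \right)} + 12 = \left(-1\right) 5 + 12 = -5 + 12 = 7$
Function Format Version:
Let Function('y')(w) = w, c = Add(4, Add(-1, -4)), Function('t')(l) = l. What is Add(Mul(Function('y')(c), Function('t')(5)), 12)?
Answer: 7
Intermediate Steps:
c = -1 (c = Add(4, -5) = -1)
Add(Mul(Function('y')(c), Function('t')(5)), 12) = Add(Mul(-1, 5), 12) = Add(-5, 12) = 7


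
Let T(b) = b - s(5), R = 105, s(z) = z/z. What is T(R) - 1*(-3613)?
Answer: 3717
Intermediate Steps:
s(z) = 1
T(b) = -1 + b (T(b) = b - 1*1 = b - 1 = -1 + b)
T(R) - 1*(-3613) = (-1 + 105) - 1*(-3613) = 104 + 3613 = 3717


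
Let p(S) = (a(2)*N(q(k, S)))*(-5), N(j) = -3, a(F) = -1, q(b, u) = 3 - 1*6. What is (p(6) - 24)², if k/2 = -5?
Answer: 1521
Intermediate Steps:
k = -10 (k = 2*(-5) = -10)
q(b, u) = -3 (q(b, u) = 3 - 6 = -3)
p(S) = -15 (p(S) = -1*(-3)*(-5) = 3*(-5) = -15)
(p(6) - 24)² = (-15 - 24)² = (-39)² = 1521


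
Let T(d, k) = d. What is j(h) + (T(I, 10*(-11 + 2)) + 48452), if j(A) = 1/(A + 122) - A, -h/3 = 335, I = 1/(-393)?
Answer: 17162517407/347019 ≈ 49457.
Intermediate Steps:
I = -1/393 ≈ -0.0025445
h = -1005 (h = -3*335 = -1005)
j(A) = 1/(122 + A) - A
j(h) + (T(I, 10*(-11 + 2)) + 48452) = (1 - 1*(-1005)**2 - 122*(-1005))/(122 - 1005) + (-1/393 + 48452) = (1 - 1*1010025 + 122610)/(-883) + 19041635/393 = -(1 - 1010025 + 122610)/883 + 19041635/393 = -1/883*(-887414) + 19041635/393 = 887414/883 + 19041635/393 = 17162517407/347019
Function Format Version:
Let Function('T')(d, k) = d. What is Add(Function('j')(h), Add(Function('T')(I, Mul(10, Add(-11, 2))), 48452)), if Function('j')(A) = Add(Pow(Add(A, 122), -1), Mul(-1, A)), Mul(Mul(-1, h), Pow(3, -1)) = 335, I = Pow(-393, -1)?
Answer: Rational(17162517407, 347019) ≈ 49457.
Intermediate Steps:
I = Rational(-1, 393) ≈ -0.0025445
h = -1005 (h = Mul(-3, 335) = -1005)
Function('j')(A) = Add(Pow(Add(122, A), -1), Mul(-1, A))
Add(Function('j')(h), Add(Function('T')(I, Mul(10, Add(-11, 2))), 48452)) = Add(Mul(Pow(Add(122, -1005), -1), Add(1, Mul(-1, Pow(-1005, 2)), Mul(-122, -1005))), Add(Rational(-1, 393), 48452)) = Add(Mul(Pow(-883, -1), Add(1, Mul(-1, 1010025), 122610)), Rational(19041635, 393)) = Add(Mul(Rational(-1, 883), Add(1, -1010025, 122610)), Rational(19041635, 393)) = Add(Mul(Rational(-1, 883), -887414), Rational(19041635, 393)) = Add(Rational(887414, 883), Rational(19041635, 393)) = Rational(17162517407, 347019)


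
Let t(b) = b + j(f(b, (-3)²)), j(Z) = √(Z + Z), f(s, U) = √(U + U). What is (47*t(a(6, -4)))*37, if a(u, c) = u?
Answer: 10434 + 1739*2^(¾)*√3 ≈ 15500.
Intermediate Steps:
f(s, U) = √2*√U (f(s, U) = √(2*U) = √2*√U)
j(Z) = √2*√Z (j(Z) = √(2*Z) = √2*√Z)
t(b) = b + 2^(¾)*√3 (t(b) = b + √2*√(√2*√((-3)²)) = b + √2*√(√2*√9) = b + √2*√(√2*3) = b + √2*√(3*√2) = b + √2*(2^(¼)*√3) = b + 2^(¾)*√3)
(47*t(a(6, -4)))*37 = (47*(6 + 2^(¾)*√3))*37 = (282 + 47*2^(¾)*√3)*37 = 10434 + 1739*2^(¾)*√3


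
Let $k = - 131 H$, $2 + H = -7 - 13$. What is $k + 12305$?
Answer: $15187$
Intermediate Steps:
$H = -22$ ($H = -2 - 20 = -22$)
$k = 2882$ ($k = \left(-131\right) \left(-22\right) = 2882$)
$k + 12305 = 2882 + 12305 = 15187$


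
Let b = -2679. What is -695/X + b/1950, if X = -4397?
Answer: -3474771/2858050 ≈ -1.2158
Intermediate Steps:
-695/X + b/1950 = -695/(-4397) - 2679/1950 = -695*(-1/4397) - 2679*1/1950 = 695/4397 - 893/650 = -3474771/2858050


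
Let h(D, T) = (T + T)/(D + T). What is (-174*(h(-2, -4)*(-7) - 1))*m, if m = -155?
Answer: -278690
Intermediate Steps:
h(D, T) = 2*T/(D + T) (h(D, T) = (2*T)/(D + T) = 2*T/(D + T))
(-174*(h(-2, -4)*(-7) - 1))*m = -174*((2*(-4)/(-2 - 4))*(-7) - 1)*(-155) = -174*((2*(-4)/(-6))*(-7) - 1)*(-155) = -174*((2*(-4)*(-1/6))*(-7) - 1)*(-155) = -174*((4/3)*(-7) - 1)*(-155) = -174*(-28/3 - 1)*(-155) = -174*(-31/3)*(-155) = 1798*(-155) = -278690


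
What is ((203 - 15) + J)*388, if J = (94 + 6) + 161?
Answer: 174212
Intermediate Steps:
J = 261 (J = 100 + 161 = 261)
((203 - 15) + J)*388 = ((203 - 15) + 261)*388 = (188 + 261)*388 = 449*388 = 174212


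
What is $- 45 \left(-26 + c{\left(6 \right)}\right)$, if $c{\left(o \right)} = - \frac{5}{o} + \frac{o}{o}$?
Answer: $\frac{2325}{2} \approx 1162.5$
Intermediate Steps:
$c{\left(o \right)} = 1 - \frac{5}{o}$ ($c{\left(o \right)} = - \frac{5}{o} + 1 = 1 - \frac{5}{o}$)
$- 45 \left(-26 + c{\left(6 \right)}\right) = - 45 \left(-26 + \frac{-5 + 6}{6}\right) = - 45 \left(-26 + \frac{1}{6} \cdot 1\right) = - 45 \left(-26 + \frac{1}{6}\right) = \left(-45\right) \left(- \frac{155}{6}\right) = \frac{2325}{2}$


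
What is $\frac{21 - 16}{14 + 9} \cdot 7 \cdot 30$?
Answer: $\frac{1050}{23} \approx 45.652$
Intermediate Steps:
$\frac{21 - 16}{14 + 9} \cdot 7 \cdot 30 = \frac{5}{23} \cdot 7 \cdot 30 = \frac{35}{23} \cdot 30 = \frac{1050}{23}$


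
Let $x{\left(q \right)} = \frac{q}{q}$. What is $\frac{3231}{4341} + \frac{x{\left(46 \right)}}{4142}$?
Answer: $\frac{4462381}{5993474} \approx 0.74454$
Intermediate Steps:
$x{\left(q \right)} = 1$
$\frac{3231}{4341} + \frac{x{\left(46 \right)}}{4142} = \frac{3231}{4341} + 1 \cdot \frac{1}{4142} = 3231 \cdot \frac{1}{4341} + 1 \cdot \frac{1}{4142} = \frac{1077}{1447} + \frac{1}{4142} = \frac{4462381}{5993474}$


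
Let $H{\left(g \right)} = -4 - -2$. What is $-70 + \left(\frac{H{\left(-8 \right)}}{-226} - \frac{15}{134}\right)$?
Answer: $- \frac{1061501}{15142} \approx -70.103$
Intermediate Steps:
$H{\left(g \right)} = -2$ ($H{\left(g \right)} = -4 + 2 = -2$)
$-70 + \left(\frac{H{\left(-8 \right)}}{-226} - \frac{15}{134}\right) = -70 - \left(- \frac{1}{113} + \frac{15}{134}\right) = -70 - \frac{1561}{15142} = - \frac{1061501}{15142}$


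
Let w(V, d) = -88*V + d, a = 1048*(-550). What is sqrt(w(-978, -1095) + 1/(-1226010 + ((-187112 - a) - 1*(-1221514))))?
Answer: sqrt(3145231266610902)/192396 ≈ 291.49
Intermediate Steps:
a = -576400
w(V, d) = d - 88*V
sqrt(w(-978, -1095) + 1/(-1226010 + ((-187112 - a) - 1*(-1221514)))) = sqrt((-1095 - 88*(-978)) + 1/(-1226010 + ((-187112 - 1*(-576400)) - 1*(-1221514)))) = sqrt((-1095 + 86064) + 1/(-1226010 + ((-187112 + 576400) + 1221514))) = sqrt(84969 + 1/(-1226010 + (389288 + 1221514))) = sqrt(84969 + 1/(-1226010 + 1610802)) = sqrt(84969 + 1/384792) = sqrt(32695391449/384792) = sqrt(3145231266610902)/192396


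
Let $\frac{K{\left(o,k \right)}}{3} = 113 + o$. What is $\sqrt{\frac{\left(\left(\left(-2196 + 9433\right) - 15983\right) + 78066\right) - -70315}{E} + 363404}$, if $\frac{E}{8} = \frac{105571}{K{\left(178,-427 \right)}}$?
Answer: $\frac{\sqrt{64829312227794434}}{422284} \approx 602.95$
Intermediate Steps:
$K{\left(o,k \right)} = 339 + 3 o$ ($K{\left(o,k \right)} = 3 \left(113 + o\right) = 339 + 3 o$)
$E = \frac{844568}{873}$ ($E = 8 \frac{105571}{339 + 3 \cdot 178} = 8 \frac{105571}{339 + 534} = 8 \cdot \frac{105571}{873} = \frac{844568}{873} \approx 967.43$)
$\sqrt{\frac{\left(\left(\left(-2196 + 9433\right) - 15983\right) + 78066\right) - -70315}{E} + 363404} = \sqrt{\frac{\left(\left(\left(-2196 + 9433\right) - 15983\right) + 78066\right) - -70315}{\frac{844568}{873}} + 363404} = \sqrt{\left(\left(\left(7237 - 15983\right) + 78066\right) + 70315\right) \frac{873}{844568} + 363404} = \sqrt{\left(\left(-8746 + 78066\right) + 70315\right) \frac{873}{844568} + 363404} = \sqrt{\left(69320 + 70315\right) \frac{873}{844568} + 363404} = \sqrt{139635 \cdot \frac{873}{844568} + 363404} = \sqrt{\frac{121901355}{844568} + 363404} = \sqrt{\frac{307041290827}{844568}} = \frac{\sqrt{64829312227794434}}{422284}$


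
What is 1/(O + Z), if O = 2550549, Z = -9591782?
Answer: -1/7041233 ≈ -1.4202e-7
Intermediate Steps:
1/(O + Z) = 1/(2550549 - 9591782) = 1/(-7041233) = -1/7041233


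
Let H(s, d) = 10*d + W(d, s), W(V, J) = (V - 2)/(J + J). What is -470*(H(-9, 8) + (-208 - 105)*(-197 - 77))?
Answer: -121036750/3 ≈ -4.0346e+7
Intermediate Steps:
W(V, J) = (-2 + V)/(2*J) (W(V, J) = (-2 + V)/((2*J)) = (-2 + V)*(1/(2*J)) = (-2 + V)/(2*J))
H(s, d) = 10*d + (-2 + d)/(2*s)
-470*(H(-9, 8) + (-208 - 105)*(-197 - 77)) = -470*((½)*(-2 + 8 + 20*8*(-9))/(-9) + (-208 - 105)*(-197 - 77)) = -470*((½)*(-⅑)*(-2 + 8 - 1440) - 313*(-274)) = -470*((½)*(-⅑)*(-1434) + 85762) = -470*(239/3 + 85762) = -470*257525/3 = -121036750/3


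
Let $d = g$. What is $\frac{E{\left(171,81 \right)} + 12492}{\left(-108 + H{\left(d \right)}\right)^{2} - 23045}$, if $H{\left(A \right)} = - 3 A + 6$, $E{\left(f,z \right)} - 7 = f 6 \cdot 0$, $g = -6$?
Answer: $- \frac{12499}{15989} \approx -0.78172$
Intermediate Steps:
$E{\left(f,z \right)} = 7$ ($E{\left(f,z \right)} = 7 + f 6 \cdot 0 = 7 + 6 f 0 = 7 + 0 = 7$)
$d = -6$
$H{\left(A \right)} = 6 - 3 A$
$\frac{E{\left(171,81 \right)} + 12492}{\left(-108 + H{\left(d \right)}\right)^{2} - 23045} = \frac{7 + 12492}{\left(-108 + \left(6 - -18\right)\right)^{2} - 23045} = \frac{12499}{\left(-108 + \left(6 + 18\right)\right)^{2} - 23045} = \frac{12499}{\left(-108 + 24\right)^{2} - 23045} = \frac{12499}{\left(-84\right)^{2} - 23045} = \frac{12499}{7056 - 23045} = \frac{12499}{-15989} = 12499 \left(- \frac{1}{15989}\right) = - \frac{12499}{15989}$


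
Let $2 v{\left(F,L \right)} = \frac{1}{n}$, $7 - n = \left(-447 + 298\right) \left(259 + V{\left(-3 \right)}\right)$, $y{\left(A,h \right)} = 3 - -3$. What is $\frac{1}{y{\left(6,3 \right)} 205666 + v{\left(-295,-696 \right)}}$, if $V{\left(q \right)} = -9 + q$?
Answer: $\frac{73620}{90846785521} \approx 8.1038 \cdot 10^{-7}$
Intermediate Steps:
$y{\left(A,h \right)} = 6$ ($y{\left(A,h \right)} = 3 + 3 = 6$)
$n = 36810$ ($n = 7 - \left(-447 + 298\right) \left(259 - 12\right) = 7 - - 149 \left(259 - 12\right) = 7 - \left(-149\right) 247 = 7 - -36803 = 7 + 36803 = 36810$)
$v{\left(F,L \right)} = \frac{1}{73620}$ ($v{\left(F,L \right)} = \frac{1}{2 \cdot 36810} = \frac{1}{2} \cdot \frac{1}{36810} = \frac{1}{73620}$)
$\frac{1}{y{\left(6,3 \right)} 205666 + v{\left(-295,-696 \right)}} = \frac{1}{6 \cdot 205666 + \frac{1}{73620}} = \frac{1}{1233996 + \frac{1}{73620}} = \frac{1}{\frac{90846785521}{73620}} = \frac{73620}{90846785521}$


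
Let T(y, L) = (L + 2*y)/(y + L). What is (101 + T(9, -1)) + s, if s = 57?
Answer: 1281/8 ≈ 160.13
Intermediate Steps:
T(y, L) = (L + 2*y)/(L + y)
(101 + T(9, -1)) + s = (101 + (-1 + 2*9)/(-1 + 9)) + 57 = (101 + (-1 + 18)/8) + 57 = (101 + (⅛)*17) + 57 = (101 + 17/8) + 57 = 825/8 + 57 = 1281/8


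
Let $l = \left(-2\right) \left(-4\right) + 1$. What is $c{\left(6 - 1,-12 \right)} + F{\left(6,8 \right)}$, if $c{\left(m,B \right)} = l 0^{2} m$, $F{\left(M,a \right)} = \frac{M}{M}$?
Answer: $1$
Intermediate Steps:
$F{\left(M,a \right)} = 1$
$l = 9$ ($l = 8 + 1 = 9$)
$c{\left(m,B \right)} = 0$ ($c{\left(m,B \right)} = 9 \cdot 0^{2} m = 9 \cdot 0 m = 0 m = 0$)
$c{\left(6 - 1,-12 \right)} + F{\left(6,8 \right)} = 0 + 1 = 1$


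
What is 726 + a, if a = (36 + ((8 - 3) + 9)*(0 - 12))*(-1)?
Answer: 858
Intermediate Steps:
a = 132 (a = (36 + (5 + 9)*(-12))*(-1) = (36 + 14*(-12))*(-1) = (36 - 168)*(-1) = -132*(-1) = 132)
726 + a = 726 + 132 = 858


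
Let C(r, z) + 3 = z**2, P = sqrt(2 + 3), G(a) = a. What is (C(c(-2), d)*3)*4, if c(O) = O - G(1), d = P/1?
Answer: 24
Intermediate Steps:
P = sqrt(5) ≈ 2.2361
d = sqrt(5) (d = sqrt(5)/1 = sqrt(5)*1 = sqrt(5) ≈ 2.2361)
c(O) = -1 + O (c(O) = O - 1*1 = O - 1 = -1 + O)
C(r, z) = -3 + z**2
(C(c(-2), d)*3)*4 = ((-3 + (sqrt(5))**2)*3)*4 = ((-3 + 5)*3)*4 = (2*3)*4 = 6*4 = 24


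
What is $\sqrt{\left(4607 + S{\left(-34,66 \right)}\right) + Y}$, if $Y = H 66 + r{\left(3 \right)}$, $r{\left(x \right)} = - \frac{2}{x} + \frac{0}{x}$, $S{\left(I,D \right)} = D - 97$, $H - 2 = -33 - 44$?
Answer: $\frac{2 i \sqrt{843}}{3} \approx 19.356 i$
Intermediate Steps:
$H = -75$ ($H = 2 - 77 = -75$)
$S{\left(I,D \right)} = -97 + D$
$r{\left(x \right)} = - \frac{2}{x}$ ($r{\left(x \right)} = - \frac{2}{x} + 0 = - \frac{2}{x}$)
$Y = - \frac{14852}{3}$ ($Y = \left(-75\right) 66 - \frac{2}{3} = -4950 - \frac{2}{3} = - \frac{14852}{3} \approx -4950.7$)
$\sqrt{\left(4607 + S{\left(-34,66 \right)}\right) + Y} = \sqrt{\left(4607 + \left(-97 + 66\right)\right) - \frac{14852}{3}} = \sqrt{\left(4607 - 31\right) - \frac{14852}{3}} = \sqrt{4576 - \frac{14852}{3}} = \sqrt{- \frac{1124}{3}} = \frac{2 i \sqrt{843}}{3}$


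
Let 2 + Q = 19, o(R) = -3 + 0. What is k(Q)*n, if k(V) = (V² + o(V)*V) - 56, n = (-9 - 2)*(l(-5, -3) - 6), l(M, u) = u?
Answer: 18018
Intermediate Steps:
o(R) = -3
n = 99 (n = (-9 - 2)*(-3 - 6) = -11*(-9) = 99)
Q = 17 (Q = -2 + 19 = 17)
k(V) = -56 + V² - 3*V (k(V) = (V² - 3*V) - 56 = -56 + V² - 3*V)
k(Q)*n = (-56 + 17² - 3*17)*99 = (-56 + 289 - 51)*99 = 182*99 = 18018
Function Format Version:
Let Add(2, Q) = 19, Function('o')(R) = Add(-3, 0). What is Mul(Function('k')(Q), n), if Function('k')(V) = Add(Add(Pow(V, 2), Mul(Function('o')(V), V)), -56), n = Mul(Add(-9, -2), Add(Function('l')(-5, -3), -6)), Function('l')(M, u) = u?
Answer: 18018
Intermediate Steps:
Function('o')(R) = -3
n = 99 (n = Mul(Add(-9, -2), Add(-3, -6)) = Mul(-11, -9) = 99)
Q = 17 (Q = Add(-2, 19) = 17)
Function('k')(V) = Add(-56, Pow(V, 2), Mul(-3, V)) (Function('k')(V) = Add(Add(Pow(V, 2), Mul(-3, V)), -56) = Add(-56, Pow(V, 2), Mul(-3, V)))
Mul(Function('k')(Q), n) = Mul(Add(-56, Pow(17, 2), Mul(-3, 17)), 99) = Mul(Add(-56, 289, -51), 99) = Mul(182, 99) = 18018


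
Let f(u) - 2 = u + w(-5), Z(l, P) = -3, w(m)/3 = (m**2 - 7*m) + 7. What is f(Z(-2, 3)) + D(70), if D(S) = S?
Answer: 270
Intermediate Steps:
w(m) = 21 - 21*m + 3*m**2 (w(m) = 3*((m**2 - 7*m) + 7) = 3*(7 + m**2 - 7*m) = 21 - 21*m + 3*m**2)
f(u) = 203 + u (f(u) = 2 + (u + (21 - 21*(-5) + 3*(-5)**2)) = 2 + (u + (21 + 105 + 3*25)) = 2 + (u + (21 + 105 + 75)) = 2 + (u + 201) = 2 + (201 + u) = 203 + u)
f(Z(-2, 3)) + D(70) = (203 - 3) + 70 = 200 + 70 = 270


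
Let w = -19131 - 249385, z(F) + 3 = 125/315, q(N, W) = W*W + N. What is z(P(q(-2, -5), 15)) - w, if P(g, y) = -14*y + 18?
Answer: 16916344/63 ≈ 2.6851e+5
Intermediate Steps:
q(N, W) = N + W² (q(N, W) = W² + N = N + W²)
P(g, y) = 18 - 14*y
z(F) = -164/63 (z(F) = -3 + 125/315 = -3 + 125*(1/315) = -3 + 25/63 = -164/63)
w = -268516
z(P(q(-2, -5), 15)) - w = -164/63 - 1*(-268516) = -164/63 + 268516 = 16916344/63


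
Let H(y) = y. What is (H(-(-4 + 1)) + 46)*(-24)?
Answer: -1176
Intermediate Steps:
(H(-(-4 + 1)) + 46)*(-24) = (-(-4 + 1) + 46)*(-24) = (-1*(-3) + 46)*(-24) = (3 + 46)*(-24) = 49*(-24) = -1176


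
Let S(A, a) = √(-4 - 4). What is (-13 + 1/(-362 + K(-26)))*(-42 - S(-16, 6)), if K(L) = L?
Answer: 105945/194 + 5045*I*√2/194 ≈ 546.11 + 36.777*I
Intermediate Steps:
S(A, a) = 2*I*√2 (S(A, a) = √(-8) = 2*I*√2)
(-13 + 1/(-362 + K(-26)))*(-42 - S(-16, 6)) = (-13 + 1/(-362 - 26))*(-42 - 2*I*√2) = (-13 + 1/(-388))*(-42 - 2*I*√2) = (-13 - 1/388)*(-42 - 2*I*√2) = -5045*(-42 - 2*I*√2)/388 = 105945/194 + 5045*I*√2/194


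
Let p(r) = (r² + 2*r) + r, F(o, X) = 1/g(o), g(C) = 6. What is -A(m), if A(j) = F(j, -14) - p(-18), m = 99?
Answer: 1619/6 ≈ 269.83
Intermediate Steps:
F(o, X) = ⅙ (F(o, X) = 1/6 = ⅙)
p(r) = r² + 3*r
A(j) = -1619/6 (A(j) = ⅙ - (-18)*(3 - 18) = ⅙ - (-18)*(-15) = ⅙ - 1*270 = ⅙ - 270 = -1619/6)
-A(m) = -1*(-1619/6) = 1619/6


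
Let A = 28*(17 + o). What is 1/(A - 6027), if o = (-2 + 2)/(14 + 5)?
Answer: -1/5551 ≈ -0.00018015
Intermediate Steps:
o = 0 (o = 0/19 = 0*(1/19) = 0)
A = 476 (A = 28*(17 + 0) = 28*17 = 476)
1/(A - 6027) = 1/(476 - 6027) = 1/(-5551) = -1/5551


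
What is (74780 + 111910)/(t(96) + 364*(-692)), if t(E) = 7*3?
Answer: -26670/35981 ≈ -0.74122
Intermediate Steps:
t(E) = 21
(74780 + 111910)/(t(96) + 364*(-692)) = (74780 + 111910)/(21 + 364*(-692)) = 186690/(21 - 251888) = 186690/(-251867) = 186690*(-1/251867) = -26670/35981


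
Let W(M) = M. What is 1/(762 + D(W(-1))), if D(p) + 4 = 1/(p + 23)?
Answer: 22/16677 ≈ 0.0013192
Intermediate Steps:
D(p) = -4 + 1/(23 + p) (D(p) = -4 + 1/(p + 23) = -4 + 1/(23 + p))
1/(762 + D(W(-1))) = 1/(762 + (-91 - 4*(-1))/(23 - 1)) = 1/(762 + (-91 + 4)/22) = 1/(762 + (1/22)*(-87)) = 1/(762 - 87/22) = 1/(16677/22) = 22/16677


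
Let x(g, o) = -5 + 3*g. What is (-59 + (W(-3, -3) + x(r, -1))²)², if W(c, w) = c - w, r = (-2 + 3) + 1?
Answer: 3364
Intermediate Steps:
r = 2 (r = 1 + 1 = 2)
(-59 + (W(-3, -3) + x(r, -1))²)² = (-59 + ((-3 - 1*(-3)) + (-5 + 3*2))²)² = (-59 + ((-3 + 3) + (-5 + 6))²)² = (-59 + (0 + 1)²)² = (-59 + 1²)² = (-59 + 1)² = (-58)² = 3364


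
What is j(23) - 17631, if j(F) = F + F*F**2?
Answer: -5441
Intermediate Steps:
j(F) = F + F**3
j(23) - 17631 = (23 + 23**3) - 17631 = (23 + 12167) - 17631 = 12190 - 17631 = -5441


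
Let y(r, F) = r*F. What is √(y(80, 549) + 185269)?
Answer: √229189 ≈ 478.74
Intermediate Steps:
y(r, F) = F*r
√(y(80, 549) + 185269) = √(549*80 + 185269) = √(43920 + 185269) = √229189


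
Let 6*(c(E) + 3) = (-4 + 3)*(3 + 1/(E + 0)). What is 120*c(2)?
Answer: -430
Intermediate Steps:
c(E) = -7/2 - 1/(6*E) (c(E) = -3 + ((-4 + 3)*(3 + 1/(E + 0)))/6 = -3 + (-(3 + 1/E))/6 = -3 + (-3 - 1/E)/6 = -3 + (-1/2 - 1/(6*E)) = -7/2 - 1/(6*E))
120*c(2) = 120*((1/6)*(-1 - 21*2)/2) = 120*((1/6)*(1/2)*(-1 - 42)) = 120*((1/6)*(1/2)*(-43)) = 120*(-43/12) = -430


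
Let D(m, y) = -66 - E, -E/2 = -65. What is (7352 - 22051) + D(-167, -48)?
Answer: -14895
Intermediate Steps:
E = 130 (E = -2*(-65) = 130)
D(m, y) = -196 (D(m, y) = -66 - 1*130 = -66 - 130 = -196)
(7352 - 22051) + D(-167, -48) = (7352 - 22051) - 196 = -14699 - 196 = -14895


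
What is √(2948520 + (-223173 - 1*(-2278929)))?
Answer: 2*√1251069 ≈ 2237.0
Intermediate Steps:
√(2948520 + (-223173 - 1*(-2278929))) = √(2948520 + (-223173 + 2278929)) = √(2948520 + 2055756) = √5004276 = 2*√1251069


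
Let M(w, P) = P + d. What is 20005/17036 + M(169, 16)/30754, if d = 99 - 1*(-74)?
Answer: 309226787/261962572 ≈ 1.1804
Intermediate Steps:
d = 173 (d = 99 + 74 = 173)
M(w, P) = 173 + P (M(w, P) = P + 173 = 173 + P)
20005/17036 + M(169, 16)/30754 = 20005/17036 + (173 + 16)/30754 = 20005*(1/17036) + 189*(1/30754) = 20005/17036 + 189/30754 = 309226787/261962572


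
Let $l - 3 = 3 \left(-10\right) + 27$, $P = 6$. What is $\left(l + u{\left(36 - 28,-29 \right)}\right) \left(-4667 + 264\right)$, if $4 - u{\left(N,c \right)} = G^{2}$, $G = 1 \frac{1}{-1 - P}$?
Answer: $- \frac{122655}{7} \approx -17522.0$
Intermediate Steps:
$l = 0$ ($l = 3 + \left(3 \left(-10\right) + 27\right) = 3 + \left(-30 + 27\right) = 3 - 3 = 0$)
$G = - \frac{1}{7}$ ($G = 1 \frac{1}{-1 - 6} = 1 \frac{1}{-7} = 1 \left(- \frac{1}{7}\right) = - \frac{1}{7} \approx -0.14286$)
$u{\left(N,c \right)} = \frac{195}{49}$ ($u{\left(N,c \right)} = 4 - \left(- \frac{1}{7}\right)^{2} = 4 - \frac{1}{49} = \frac{195}{49}$)
$\left(l + u{\left(36 - 28,-29 \right)}\right) \left(-4667 + 264\right) = \left(0 + \frac{195}{49}\right) \left(-4667 + 264\right) = \frac{195}{49} \left(-4403\right) = - \frac{122655}{7}$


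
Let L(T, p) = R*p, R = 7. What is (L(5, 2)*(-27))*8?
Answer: -3024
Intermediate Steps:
L(T, p) = 7*p
(L(5, 2)*(-27))*8 = ((7*2)*(-27))*8 = (14*(-27))*8 = -378*8 = -3024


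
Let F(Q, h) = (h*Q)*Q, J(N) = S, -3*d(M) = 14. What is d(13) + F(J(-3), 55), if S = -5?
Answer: 4111/3 ≈ 1370.3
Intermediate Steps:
d(M) = -14/3 (d(M) = -⅓*14 = -14/3)
J(N) = -5
F(Q, h) = h*Q² (F(Q, h) = (Q*h)*Q = h*Q²)
d(13) + F(J(-3), 55) = -14/3 + 55*(-5)² = -14/3 + 55*25 = -14/3 + 1375 = 4111/3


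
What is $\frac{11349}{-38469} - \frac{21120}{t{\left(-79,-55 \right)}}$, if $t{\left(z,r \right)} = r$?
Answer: $\frac{4920249}{12823} \approx 383.71$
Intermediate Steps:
$\frac{11349}{-38469} - \frac{21120}{t{\left(-79,-55 \right)}} = \frac{11349}{-38469} - \frac{21120}{-55} = 11349 \left(- \frac{1}{38469}\right) - -384 = - \frac{3783}{12823} + 384 = \frac{4920249}{12823}$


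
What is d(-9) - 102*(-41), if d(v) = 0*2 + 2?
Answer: 4184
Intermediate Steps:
d(v) = 2 (d(v) = 0 + 2 = 2)
d(-9) - 102*(-41) = 2 - 102*(-41) = 2 + 4182 = 4184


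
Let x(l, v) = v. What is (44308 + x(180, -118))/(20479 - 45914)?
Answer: -8838/5087 ≈ -1.7374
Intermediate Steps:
(44308 + x(180, -118))/(20479 - 45914) = (44308 - 118)/(20479 - 45914) = 44190/(-25435) = 44190*(-1/25435) = -8838/5087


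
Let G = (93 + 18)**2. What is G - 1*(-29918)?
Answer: 42239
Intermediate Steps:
G = 12321 (G = 111**2 = 12321)
G - 1*(-29918) = 12321 - 1*(-29918) = 12321 + 29918 = 42239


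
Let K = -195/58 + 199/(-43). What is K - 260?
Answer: -668367/2494 ≈ -267.99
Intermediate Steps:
K = -19927/2494 (K = -195*1/58 + 199*(-1/43) = -195/58 - 199/43 = -19927/2494 ≈ -7.9900)
K - 260 = -19927/2494 - 260 = -668367/2494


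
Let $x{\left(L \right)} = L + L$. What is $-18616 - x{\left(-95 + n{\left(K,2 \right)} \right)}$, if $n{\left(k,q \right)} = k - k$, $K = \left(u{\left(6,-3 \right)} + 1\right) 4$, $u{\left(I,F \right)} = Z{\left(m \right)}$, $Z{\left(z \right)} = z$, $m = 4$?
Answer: $-18426$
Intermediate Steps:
$u{\left(I,F \right)} = 4$
$K = 20$ ($K = \left(4 + 1\right) 4 = 5 \cdot 4 = 20$)
$n{\left(k,q \right)} = 0$
$x{\left(L \right)} = 2 L$
$-18616 - x{\left(-95 + n{\left(K,2 \right)} \right)} = -18616 - 2 \left(-95 + 0\right) = -18616 - 2 \left(-95\right) = -18616 - -190 = -18616 + 190 = -18426$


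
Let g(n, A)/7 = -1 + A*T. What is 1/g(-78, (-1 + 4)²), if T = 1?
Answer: 1/56 ≈ 0.017857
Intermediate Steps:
g(n, A) = -7 + 7*A (g(n, A) = 7*(-1 + A*1) = 7*(-1 + A) = -7 + 7*A)
1/g(-78, (-1 + 4)²) = 1/(-7 + 7*(-1 + 4)²) = 1/(-7 + 7*3²) = 1/(-7 + 7*9) = 1/(-7 + 63) = 1/56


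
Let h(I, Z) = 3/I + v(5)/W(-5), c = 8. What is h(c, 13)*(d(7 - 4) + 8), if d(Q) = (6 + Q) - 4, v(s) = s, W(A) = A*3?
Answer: 13/24 ≈ 0.54167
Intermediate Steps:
W(A) = 3*A
h(I, Z) = -1/3 + 3/I (h(I, Z) = 3/I + 5/((3*(-5))) = 3/I + 5/(-15) = 3/I + 5*(-1/15) = 3/I - 1/3 = -1/3 + 3/I)
d(Q) = 2 + Q
h(c, 13)*(d(7 - 4) + 8) = ((1/3)*(9 - 1*8)/8)*((2 + (7 - 4)) + 8) = ((1/3)*(1/8)*(9 - 8))*((2 + 3) + 8) = ((1/3)*(1/8)*1)*(5 + 8) = (1/24)*13 = 13/24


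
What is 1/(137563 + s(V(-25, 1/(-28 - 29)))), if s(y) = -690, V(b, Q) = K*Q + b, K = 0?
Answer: 1/136873 ≈ 7.3060e-6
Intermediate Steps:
V(b, Q) = b (V(b, Q) = 0*Q + b = 0 + b = b)
1/(137563 + s(V(-25, 1/(-28 - 29)))) = 1/(137563 - 690) = 1/136873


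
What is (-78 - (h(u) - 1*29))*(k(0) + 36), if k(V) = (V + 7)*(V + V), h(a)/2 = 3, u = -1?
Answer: -1980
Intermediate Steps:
h(a) = 6 (h(a) = 2*3 = 6)
k(V) = 2*V*(7 + V) (k(V) = (7 + V)*(2*V) = 2*V*(7 + V))
(-78 - (h(u) - 1*29))*(k(0) + 36) = (-78 - (6 - 1*29))*(2*0*(7 + 0) + 36) = (-78 - (6 - 29))*(2*0*7 + 36) = (-78 - 1*(-23))*(0 + 36) = (-78 + 23)*36 = -55*36 = -1980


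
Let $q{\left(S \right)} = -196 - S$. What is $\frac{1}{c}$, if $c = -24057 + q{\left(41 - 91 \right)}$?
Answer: $- \frac{1}{24203} \approx -4.1317 \cdot 10^{-5}$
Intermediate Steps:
$c = -24203$ ($c = -24057 - \left(237 - 91\right) = -24057 - 146 = -24203$)
$\frac{1}{c} = \frac{1}{-24203} = - \frac{1}{24203}$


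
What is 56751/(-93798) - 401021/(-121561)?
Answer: 10238753149/3800726226 ≈ 2.6939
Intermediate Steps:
56751/(-93798) - 401021/(-121561) = 56751*(-1/93798) - 401021*(-1/121561) = -18917/31266 + 401021/121561 = 10238753149/3800726226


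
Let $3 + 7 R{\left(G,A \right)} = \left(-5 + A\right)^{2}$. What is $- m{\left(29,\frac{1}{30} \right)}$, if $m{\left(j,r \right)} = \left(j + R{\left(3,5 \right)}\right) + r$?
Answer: $- \frac{6007}{210} \approx -28.605$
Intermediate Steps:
$R{\left(G,A \right)} = - \frac{3}{7} + \frac{\left(-5 + A\right)^{2}}{7}$
$m{\left(j,r \right)} = - \frac{3}{7} + j + r$ ($m{\left(j,r \right)} = \left(j - \left(\frac{3}{7} - \frac{\left(-5 + 5\right)^{2}}{7}\right)\right) + r = \left(j - \left(\frac{3}{7} - \frac{0^{2}}{7}\right)\right) + r = \left(j + \left(- \frac{3}{7} + \frac{1}{7} \cdot 0\right)\right) + r = \left(j + \left(- \frac{3}{7} + 0\right)\right) + r = \left(j - \frac{3}{7}\right) + r = \left(- \frac{3}{7} + j\right) + r = - \frac{3}{7} + j + r$)
$- m{\left(29,\frac{1}{30} \right)} = - (- \frac{3}{7} + 29 + \frac{1}{30}) = \left(-1\right) \frac{6007}{210} = - \frac{6007}{210}$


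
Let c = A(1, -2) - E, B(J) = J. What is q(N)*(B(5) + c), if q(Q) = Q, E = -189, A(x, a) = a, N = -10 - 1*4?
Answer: -2688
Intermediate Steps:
N = -14 (N = -10 - 4 = -14)
c = 187 (c = -2 - 1*(-189) = -2 + 189 = 187)
q(N)*(B(5) + c) = -14*(5 + 187) = -14*192 = -2688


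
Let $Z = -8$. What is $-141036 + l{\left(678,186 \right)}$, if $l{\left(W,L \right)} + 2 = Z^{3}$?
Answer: $-141550$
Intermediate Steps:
$l{\left(W,L \right)} = -514$ ($l{\left(W,L \right)} = -2 + \left(-8\right)^{3} = -2 - 512 = -514$)
$-141036 + l{\left(678,186 \right)} = -141036 - 514 = -141550$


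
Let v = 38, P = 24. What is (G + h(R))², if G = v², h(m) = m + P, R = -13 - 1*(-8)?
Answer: 2140369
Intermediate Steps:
R = -5 (R = -13 + 8 = -5)
h(m) = 24 + m (h(m) = m + 24 = 24 + m)
G = 1444 (G = 38² = 1444)
(G + h(R))² = (1444 + (24 - 5))² = (1444 + 19)² = 1463² = 2140369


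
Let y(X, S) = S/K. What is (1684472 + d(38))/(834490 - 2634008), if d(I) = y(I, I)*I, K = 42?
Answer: -17687317/18894939 ≈ -0.93609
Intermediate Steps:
y(X, S) = S/42
d(I) = I**2/42 (d(I) = (I/42)*I = I**2/42)
(1684472 + d(38))/(834490 - 2634008) = (1684472 + (1/42)*38**2)/(834490 - 2634008) = (1684472 + (1/42)*1444)/(-1799518) = (1684472 + 722/21)*(-1/1799518) = (35374634/21)*(-1/1799518) = -17687317/18894939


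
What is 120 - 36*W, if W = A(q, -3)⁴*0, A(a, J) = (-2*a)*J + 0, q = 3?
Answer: 120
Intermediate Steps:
A(a, J) = -2*J*a (A(a, J) = -2*J*a + 0 = -2*J*a)
W = 0 (W = (-2*(-3)*3)⁴*0 = 18⁴*0 = 104976*0 = 0)
120 - 36*W = 120 - 36*0 = 120 + 0 = 120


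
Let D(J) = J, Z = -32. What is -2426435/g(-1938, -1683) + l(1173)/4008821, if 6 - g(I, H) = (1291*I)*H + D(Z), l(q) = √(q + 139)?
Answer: 2426435/4210795276 + 4*√82/4008821 ≈ 0.00058528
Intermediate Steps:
l(q) = √(139 + q)
g(I, H) = 38 - 1291*H*I (g(I, H) = 6 - ((1291*I)*H - 32) = 6 - (1291*H*I - 32) = 6 - (-32 + 1291*H*I) = 6 + (32 - 1291*H*I) = 38 - 1291*H*I)
-2426435/g(-1938, -1683) + l(1173)/4008821 = -2426435/(38 - 1291*(-1683)*(-1938)) + √(139 + 1173)/4008821 = -2426435/(38 - 4210795314) + √1312*(1/4008821) = -2426435/(-4210795276) + (4*√82)*(1/4008821) = -2426435*(-1/4210795276) + 4*√82/4008821 = 2426435/4210795276 + 4*√82/4008821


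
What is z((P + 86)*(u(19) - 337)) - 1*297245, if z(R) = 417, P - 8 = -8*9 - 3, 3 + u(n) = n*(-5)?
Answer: -296828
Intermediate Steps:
u(n) = -3 - 5*n (u(n) = -3 + n*(-5) = -3 - 5*n)
P = -67 (P = 8 + (-8*9 - 3) = 8 + (-72 - 3) = 8 - 75 = -67)
z((P + 86)*(u(19) - 337)) - 1*297245 = 417 - 1*297245 = 417 - 297245 = -296828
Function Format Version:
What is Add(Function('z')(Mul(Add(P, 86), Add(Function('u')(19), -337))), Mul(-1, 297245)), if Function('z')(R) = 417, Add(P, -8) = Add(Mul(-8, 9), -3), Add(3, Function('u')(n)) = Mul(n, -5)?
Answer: -296828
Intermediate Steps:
Function('u')(n) = Add(-3, Mul(-5, n)) (Function('u')(n) = Add(-3, Mul(n, -5)) = Add(-3, Mul(-5, n)))
P = -67 (P = Add(8, Add(Mul(-8, 9), -3)) = Add(8, Add(-72, -3)) = Add(8, -75) = -67)
Add(Function('z')(Mul(Add(P, 86), Add(Function('u')(19), -337))), Mul(-1, 297245)) = Add(417, Mul(-1, 297245)) = Add(417, -297245) = -296828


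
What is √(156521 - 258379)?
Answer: I*√101858 ≈ 319.15*I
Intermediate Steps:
√(156521 - 258379) = √(-101858) = I*√101858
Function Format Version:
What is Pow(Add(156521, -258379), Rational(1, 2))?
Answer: Mul(I, Pow(101858, Rational(1, 2))) ≈ Mul(319.15, I)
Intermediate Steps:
Pow(Add(156521, -258379), Rational(1, 2)) = Pow(-101858, Rational(1, 2)) = Mul(I, Pow(101858, Rational(1, 2)))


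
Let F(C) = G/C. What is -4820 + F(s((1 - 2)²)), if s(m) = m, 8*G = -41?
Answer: -38601/8 ≈ -4825.1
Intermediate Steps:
G = -41/8 (G = (⅛)*(-41) = -41/8 ≈ -5.1250)
F(C) = -41/(8*C)
-4820 + F(s((1 - 2)²)) = -4820 - 41/(8*(1 - 2)²) = -4820 - 41/(8*((-1)²)) = -4820 - 41/8/1 = -4820 - 41/8*1 = -4820 - 41/8 = -38601/8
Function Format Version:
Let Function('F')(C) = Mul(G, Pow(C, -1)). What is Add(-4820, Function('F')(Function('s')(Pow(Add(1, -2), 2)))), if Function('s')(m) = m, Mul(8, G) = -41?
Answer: Rational(-38601, 8) ≈ -4825.1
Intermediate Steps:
G = Rational(-41, 8) (G = Mul(Rational(1, 8), -41) = Rational(-41, 8) ≈ -5.1250)
Function('F')(C) = Mul(Rational(-41, 8), Pow(C, -1))
Add(-4820, Function('F')(Function('s')(Pow(Add(1, -2), 2)))) = Add(-4820, Mul(Rational(-41, 8), Pow(Pow(Add(1, -2), 2), -1))) = Add(-4820, Mul(Rational(-41, 8), Pow(Pow(-1, 2), -1))) = Add(-4820, Mul(Rational(-41, 8), Pow(1, -1))) = Add(-4820, Mul(Rational(-41, 8), 1)) = Add(-4820, Rational(-41, 8)) = Rational(-38601, 8)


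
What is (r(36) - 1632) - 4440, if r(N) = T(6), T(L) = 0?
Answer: -6072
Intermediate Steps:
r(N) = 0
(r(36) - 1632) - 4440 = (0 - 1632) - 4440 = -1632 - 4440 = -6072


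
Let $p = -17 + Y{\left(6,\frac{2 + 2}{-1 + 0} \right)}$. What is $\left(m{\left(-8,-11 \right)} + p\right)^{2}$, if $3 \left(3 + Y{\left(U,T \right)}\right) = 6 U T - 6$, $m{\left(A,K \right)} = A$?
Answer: $6084$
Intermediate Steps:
$Y{\left(U,T \right)} = -5 + 2 T U$ ($Y{\left(U,T \right)} = -3 + \frac{6 U T - 6}{3} = -3 + \frac{6 T U - 6}{3} = -3 + \frac{-6 + 6 T U}{3} = -3 + \left(-2 + 2 T U\right) = -5 + 2 T U$)
$p = -70$ ($p = -17 + \left(-5 + 2 \frac{2 + 2}{-1 + 0} \cdot 6\right) = -17 + \left(-5 + 2 \frac{4}{-1} \cdot 6\right) = -17 + \left(-5 + 2 \cdot 4 \left(-1\right) 6\right) = -17 + \left(-5 + 2 \left(-4\right) 6\right) = -17 - 53 = -70$)
$\left(m{\left(-8,-11 \right)} + p\right)^{2} = \left(-8 - 70\right)^{2} = \left(-78\right)^{2} = 6084$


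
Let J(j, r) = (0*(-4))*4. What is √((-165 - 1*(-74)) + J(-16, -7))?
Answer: I*√91 ≈ 9.5394*I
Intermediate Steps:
J(j, r) = 0 (J(j, r) = 0*4 = 0)
√((-165 - 1*(-74)) + J(-16, -7)) = √((-165 - 1*(-74)) + 0) = √((-165 + 74) + 0) = √(-91 + 0) = √(-91) = I*√91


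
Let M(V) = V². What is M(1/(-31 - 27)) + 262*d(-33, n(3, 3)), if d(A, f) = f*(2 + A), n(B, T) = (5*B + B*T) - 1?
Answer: -628415383/3364 ≈ -1.8681e+5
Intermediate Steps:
n(B, T) = -1 + 5*B + B*T
M(1/(-31 - 27)) + 262*d(-33, n(3, 3)) = (1/(-31 - 27))² + 262*((-1 + 5*3 + 3*3)*(2 - 33)) = (1/(-58))² + 262*((-1 + 15 + 9)*(-31)) = (-1/58)² + 262*(23*(-31)) = 1/3364 + 262*(-713) = 1/3364 - 186806 = -628415383/3364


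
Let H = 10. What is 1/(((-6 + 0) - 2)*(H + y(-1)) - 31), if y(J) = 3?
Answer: -1/135 ≈ -0.0074074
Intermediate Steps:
1/(((-6 + 0) - 2)*(H + y(-1)) - 31) = 1/(((-6 + 0) - 2)*(10 + 3) - 31) = 1/((-6 - 2)*13 - 31) = 1/(-8*13 - 31) = 1/(-104 - 31) = 1/(-135) = -1/135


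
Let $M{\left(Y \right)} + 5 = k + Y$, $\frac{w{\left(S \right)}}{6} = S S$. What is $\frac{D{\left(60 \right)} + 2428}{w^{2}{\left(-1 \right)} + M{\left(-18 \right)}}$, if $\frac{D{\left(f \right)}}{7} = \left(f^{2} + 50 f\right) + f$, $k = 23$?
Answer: $\frac{12262}{9} \approx 1362.4$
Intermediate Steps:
$w{\left(S \right)} = 6 S^{2}$ ($w{\left(S \right)} = 6 S S = 6 S^{2}$)
$D{\left(f \right)} = 7 f^{2} + 357 f$ ($D{\left(f \right)} = 7 \left(\left(f^{2} + 50 f\right) + f\right) = 7 \left(f^{2} + 51 f\right) = 7 f^{2} + 357 f$)
$M{\left(Y \right)} = 18 + Y$ ($M{\left(Y \right)} = -5 + \left(23 + Y\right) = 18 + Y$)
$\frac{D{\left(60 \right)} + 2428}{w^{2}{\left(-1 \right)} + M{\left(-18 \right)}} = \frac{7 \cdot 60 \left(51 + 60\right) + 2428}{\left(6 \left(-1\right)^{2}\right)^{2} + \left(18 - 18\right)} = \frac{7 \cdot 60 \cdot 111 + 2428}{\left(6 \cdot 1\right)^{2} + 0} = \frac{46620 + 2428}{6^{2} + 0} = \frac{49048}{36 + 0} = \frac{49048}{36} = 49048 \cdot \frac{1}{36} = \frac{12262}{9}$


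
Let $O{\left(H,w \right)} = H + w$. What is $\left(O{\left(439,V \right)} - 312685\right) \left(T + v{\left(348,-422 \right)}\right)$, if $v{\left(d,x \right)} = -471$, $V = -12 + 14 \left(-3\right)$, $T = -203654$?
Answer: $63748237500$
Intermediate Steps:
$V = -54$ ($V = -12 - 42 = -54$)
$\left(O{\left(439,V \right)} - 312685\right) \left(T + v{\left(348,-422 \right)}\right) = \left(\left(439 - 54\right) - 312685\right) \left(-203654 - 471\right) = \left(385 - 312685\right) \left(-204125\right) = \left(-312300\right) \left(-204125\right) = 63748237500$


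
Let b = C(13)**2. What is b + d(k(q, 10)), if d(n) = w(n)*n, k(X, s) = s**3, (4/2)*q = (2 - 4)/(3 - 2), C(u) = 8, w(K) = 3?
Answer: 3064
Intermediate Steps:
q = -1 (q = ((2 - 4)/(3 - 2))/2 = (-2/1)/2 = (-2*1)/2 = (1/2)*(-2) = -1)
d(n) = 3*n
b = 64 (b = 8**2 = 64)
b + d(k(q, 10)) = 64 + 3*10**3 = 64 + 3*1000 = 64 + 3000 = 3064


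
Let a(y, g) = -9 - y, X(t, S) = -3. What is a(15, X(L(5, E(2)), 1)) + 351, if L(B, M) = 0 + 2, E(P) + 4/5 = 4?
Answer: 327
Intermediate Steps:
E(P) = 16/5 (E(P) = -⅘ + 4 = 16/5)
L(B, M) = 2
a(15, X(L(5, E(2)), 1)) + 351 = (-9 - 1*15) + 351 = (-9 - 15) + 351 = -24 + 351 = 327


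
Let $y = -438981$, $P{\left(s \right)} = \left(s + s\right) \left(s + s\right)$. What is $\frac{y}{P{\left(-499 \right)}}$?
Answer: $- \frac{438981}{996004} \approx -0.44074$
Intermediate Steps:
$P{\left(s \right)} = 4 s^{2}$ ($P{\left(s \right)} = 2 s 2 s = 4 s^{2}$)
$\frac{y}{P{\left(-499 \right)}} = - \frac{438981}{4 \left(-499\right)^{2}} = - \frac{438981}{4 \cdot 249001} = - \frac{438981}{996004}$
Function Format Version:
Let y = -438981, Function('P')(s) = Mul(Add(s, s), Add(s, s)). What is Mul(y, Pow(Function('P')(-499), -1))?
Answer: Rational(-438981, 996004) ≈ -0.44074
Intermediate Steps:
Function('P')(s) = Mul(4, Pow(s, 2)) (Function('P')(s) = Mul(Mul(2, s), Mul(2, s)) = Mul(4, Pow(s, 2)))
Mul(y, Pow(Function('P')(-499), -1)) = Mul(-438981, Pow(Mul(4, Pow(-499, 2)), -1)) = Mul(-438981, Pow(Mul(4, 249001), -1)) = Mul(-438981, Pow(996004, -1)) = Mul(-438981, Rational(1, 996004)) = Rational(-438981, 996004)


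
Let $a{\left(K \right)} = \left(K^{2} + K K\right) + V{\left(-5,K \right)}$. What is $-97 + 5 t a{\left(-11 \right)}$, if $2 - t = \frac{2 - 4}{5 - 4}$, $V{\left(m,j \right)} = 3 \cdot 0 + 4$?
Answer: $4823$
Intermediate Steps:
$V{\left(m,j \right)} = 4$ ($V{\left(m,j \right)} = 0 + 4 = 4$)
$t = 4$ ($t = 2 - \frac{2 - 4}{5 - 4} = 2 - - \frac{2}{1} = 2 - \left(-2\right) 1 = 2 - -2 = 2 + 2 = 4$)
$a{\left(K \right)} = 4 + 2 K^{2}$ ($a{\left(K \right)} = \left(K^{2} + K K\right) + 4 = \left(K^{2} + K^{2}\right) + 4 = 2 K^{2} + 4 = 4 + 2 K^{2}$)
$-97 + 5 t a{\left(-11 \right)} = -97 + 5 \cdot 4 \left(4 + 2 \left(-11\right)^{2}\right) = -97 + 20 \left(4 + 2 \cdot 121\right) = -97 + 20 \left(4 + 242\right) = -97 + 20 \cdot 246 = -97 + 4920 = 4823$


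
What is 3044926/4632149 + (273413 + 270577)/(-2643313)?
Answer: 5528849745328/12244219669637 ≈ 0.45155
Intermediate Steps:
3044926/4632149 + (273413 + 270577)/(-2643313) = 3044926*(1/4632149) + 543990*(-1/2643313) = 3044926/4632149 - 543990/2643313 = 5528849745328/12244219669637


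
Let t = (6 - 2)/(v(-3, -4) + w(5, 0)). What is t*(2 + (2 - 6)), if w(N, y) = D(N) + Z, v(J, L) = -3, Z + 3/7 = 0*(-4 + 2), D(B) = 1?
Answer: 56/17 ≈ 3.2941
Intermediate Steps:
Z = -3/7 (Z = -3/7 + 0*(-4 + 2) = -3/7 + 0*(-2) = -3/7 + 0 = -3/7 ≈ -0.42857)
w(N, y) = 4/7 (w(N, y) = 1 - 3/7 = 4/7)
t = -28/17 (t = (6 - 2)/(-3 + 4/7) = 4/(-17/7) = 4*(-7/17) = -28/17 ≈ -1.6471)
t*(2 + (2 - 6)) = -28*(2 + (2 - 6))/17 = -28*(2 - 4)/17 = -28/17*(-2) = 56/17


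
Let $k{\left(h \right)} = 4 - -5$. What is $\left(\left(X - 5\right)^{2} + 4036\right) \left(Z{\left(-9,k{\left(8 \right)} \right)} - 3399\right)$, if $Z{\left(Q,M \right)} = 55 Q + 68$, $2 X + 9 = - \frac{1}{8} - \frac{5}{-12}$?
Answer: $- \frac{18174542585}{1152} \approx -1.5777 \cdot 10^{7}$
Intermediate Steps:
$X = - \frac{209}{48}$ ($X = - \frac{9}{2} + \frac{- \frac{1}{8} - \frac{5}{-12}}{2} = - \frac{9}{2} + \frac{\left(-1\right) \frac{1}{8} - - \frac{5}{12}}{2} = - \frac{9}{2} + \frac{- \frac{1}{8} + \frac{5}{12}}{2} = - \frac{9}{2} + \frac{1}{2} \cdot \frac{7}{24} = - \frac{9}{2} + \frac{7}{48} = - \frac{209}{48} \approx -4.3542$)
$k{\left(h \right)} = 9$ ($k{\left(h \right)} = 4 + 5 = 9$)
$Z{\left(Q,M \right)} = 68 + 55 Q$
$\left(\left(X - 5\right)^{2} + 4036\right) \left(Z{\left(-9,k{\left(8 \right)} \right)} - 3399\right) = \left(\left(- \frac{209}{48} - 5\right)^{2} + 4036\right) \left(\left(68 + 55 \left(-9\right)\right) - 3399\right) = \left(\left(- \frac{449}{48}\right)^{2} + 4036\right) \left(\left(68 - 495\right) - 3399\right) = \left(\frac{201601}{2304} + 4036\right) \left(-427 - 3399\right) = \frac{9500545}{2304} \left(-3826\right) = - \frac{18174542585}{1152}$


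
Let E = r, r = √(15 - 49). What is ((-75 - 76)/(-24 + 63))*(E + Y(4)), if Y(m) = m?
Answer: -604/39 - 151*I*√34/39 ≈ -15.487 - 22.576*I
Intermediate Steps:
r = I*√34 (r = √(-34) = I*√34 ≈ 5.8309*I)
E = I*√34 ≈ 5.8309*I
((-75 - 76)/(-24 + 63))*(E + Y(4)) = ((-75 - 76)/(-24 + 63))*(I*√34 + 4) = (-151/39)*(4 + I*√34) = (-151*1/39)*(4 + I*√34) = -151*(4 + I*√34)/39 = -604/39 - 151*I*√34/39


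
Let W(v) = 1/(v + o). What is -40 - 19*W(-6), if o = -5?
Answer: -421/11 ≈ -38.273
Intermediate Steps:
W(v) = 1/(-5 + v) (W(v) = 1/(v - 5) = 1/(-5 + v))
-40 - 19*W(-6) = -40 - 19/(-5 - 6) = -40 - 19/(-11) = -40 - 19*(-1/11) = -40 + 19/11 = -421/11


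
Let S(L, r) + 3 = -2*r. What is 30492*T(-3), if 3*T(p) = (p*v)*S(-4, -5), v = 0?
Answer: 0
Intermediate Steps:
S(L, r) = -3 - 2*r
T(p) = 0 (T(p) = ((p*0)*(-3 - 2*(-5)))/3 = (0*(-3 + 10))/3 = (0*7)/3 = (⅓)*0 = 0)
30492*T(-3) = 30492*0 = 0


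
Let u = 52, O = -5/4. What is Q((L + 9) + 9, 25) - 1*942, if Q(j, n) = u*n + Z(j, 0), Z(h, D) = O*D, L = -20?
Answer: 358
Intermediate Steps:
O = -5/4 (O = -5*1/4 = -5/4 ≈ -1.2500)
Z(h, D) = -5*D/4
Q(j, n) = 52*n (Q(j, n) = 52*n - 5/4*0 = 52*n + 0 = 52*n)
Q((L + 9) + 9, 25) - 1*942 = 52*25 - 1*942 = 1300 - 942 = 358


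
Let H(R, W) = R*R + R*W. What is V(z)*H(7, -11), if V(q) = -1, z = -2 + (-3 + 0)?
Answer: 28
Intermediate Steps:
H(R, W) = R**2 + R*W
z = -5 (z = -2 - 3 = -5)
V(z)*H(7, -11) = -7*(7 - 11) = -7*(-4) = -1*(-28) = 28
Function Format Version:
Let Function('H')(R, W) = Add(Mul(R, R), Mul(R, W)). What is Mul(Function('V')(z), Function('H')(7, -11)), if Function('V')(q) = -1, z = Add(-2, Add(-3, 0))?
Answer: 28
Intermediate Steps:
Function('H')(R, W) = Add(Pow(R, 2), Mul(R, W))
z = -5 (z = Add(-2, -3) = -5)
Mul(Function('V')(z), Function('H')(7, -11)) = Mul(-1, Mul(7, Add(7, -11))) = Mul(-1, Mul(7, -4)) = Mul(-1, -28) = 28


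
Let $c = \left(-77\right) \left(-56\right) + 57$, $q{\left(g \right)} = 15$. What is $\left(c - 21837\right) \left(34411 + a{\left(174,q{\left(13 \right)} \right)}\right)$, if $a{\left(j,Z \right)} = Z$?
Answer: $-601353368$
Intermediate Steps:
$c = 4369$ ($c = 4312 + 57 = 4369$)
$\left(c - 21837\right) \left(34411 + a{\left(174,q{\left(13 \right)} \right)}\right) = \left(4369 - 21837\right) \left(34411 + 15\right) = \left(-17468\right) 34426 = -601353368$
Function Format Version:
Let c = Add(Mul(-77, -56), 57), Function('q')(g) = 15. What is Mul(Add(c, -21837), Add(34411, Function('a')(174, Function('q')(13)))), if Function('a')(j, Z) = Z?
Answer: -601353368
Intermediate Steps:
c = 4369 (c = Add(4312, 57) = 4369)
Mul(Add(c, -21837), Add(34411, Function('a')(174, Function('q')(13)))) = Mul(Add(4369, -21837), Add(34411, 15)) = Mul(-17468, 34426) = -601353368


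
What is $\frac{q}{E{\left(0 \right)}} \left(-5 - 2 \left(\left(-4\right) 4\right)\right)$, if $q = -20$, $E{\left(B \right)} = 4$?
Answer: $-135$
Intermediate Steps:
$\frac{q}{E{\left(0 \right)}} \left(-5 - 2 \left(\left(-4\right) 4\right)\right) = - \frac{20}{4} \left(-5 - 2 \left(\left(-4\right) 4\right)\right) = \left(-20\right) \frac{1}{4} \left(-5 - -32\right) = - 5 \left(-5 + 32\right) = \left(-5\right) 27 = -135$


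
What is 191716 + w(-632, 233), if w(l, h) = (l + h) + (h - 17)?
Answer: 191533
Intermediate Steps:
w(l, h) = -17 + l + 2*h (w(l, h) = (h + l) + (-17 + h) = -17 + l + 2*h)
191716 + w(-632, 233) = 191716 + (-17 - 632 + 2*233) = 191716 + (-17 - 632 + 466) = 191716 - 183 = 191533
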